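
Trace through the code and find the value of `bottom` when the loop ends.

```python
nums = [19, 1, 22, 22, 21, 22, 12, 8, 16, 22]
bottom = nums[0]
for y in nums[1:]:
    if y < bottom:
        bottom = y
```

Let's trace through this code step by step.

Initialize: nums = [19, 1, 22, 22, 21, 22, 12, 8, 16, 22]
Initialize: bottom = 19
Entering loop: for y in nums[1:]:
After iteration 1: y = 1, bottom = 1
After iteration 2: y = 22, bottom = 1
After iteration 3: y = 22, bottom = 1
After iteration 4: y = 21, bottom = 1
After iteration 5: y = 22, bottom = 1
After iteration 6: y = 12, bottom = 1
After iteration 7: y = 8, bottom = 1
After iteration 8: y = 16, bottom = 1
After iteration 9: y = 22, bottom = 1
Loop ends.

Final answer: 1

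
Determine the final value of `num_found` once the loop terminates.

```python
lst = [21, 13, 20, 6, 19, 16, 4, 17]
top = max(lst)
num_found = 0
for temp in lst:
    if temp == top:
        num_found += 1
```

Let's trace through this code step by step.

Initialize: lst = [21, 13, 20, 6, 19, 16, 4, 17]
Initialize: top = 21
Initialize: num_found = 0
Entering loop: for temp in lst:
After iteration 1: temp = 21, num_found = 1
After iteration 2: temp = 13, num_found = 1
After iteration 3: temp = 20, num_found = 1
After iteration 4: temp = 6, num_found = 1
After iteration 5: temp = 19, num_found = 1
After iteration 6: temp = 16, num_found = 1
After iteration 7: temp = 4, num_found = 1
After iteration 8: temp = 17, num_found = 1
Loop ends.

Final answer: 1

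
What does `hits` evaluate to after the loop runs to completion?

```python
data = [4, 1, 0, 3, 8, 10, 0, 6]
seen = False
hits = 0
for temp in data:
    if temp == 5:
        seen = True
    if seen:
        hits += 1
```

Let's trace through this code step by step.

Initialize: data = [4, 1, 0, 3, 8, 10, 0, 6]
Initialize: seen = False
Initialize: hits = 0
Entering loop: for temp in data:
After iteration 1: temp = 4, hits = 0
After iteration 2: temp = 1, hits = 0
After iteration 3: temp = 0, hits = 0
After iteration 4: temp = 3, hits = 0
After iteration 5: temp = 8, hits = 0
After iteration 6: temp = 10, hits = 0
After iteration 7: temp = 0, hits = 0
After iteration 8: temp = 6, hits = 0
Loop ends.

Final answer: 0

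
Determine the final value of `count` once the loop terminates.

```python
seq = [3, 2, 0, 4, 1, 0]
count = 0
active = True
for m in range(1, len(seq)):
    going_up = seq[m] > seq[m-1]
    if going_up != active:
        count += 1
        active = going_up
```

Let's trace through this code step by step.

Initialize: seq = [3, 2, 0, 4, 1, 0]
Initialize: count = 0
Initialize: active = True
Entering loop: for m in range(1, len(seq)):
After iteration 1: m = 1, count = 1, active = False, going_up = False
After iteration 2: m = 2, count = 1, active = False, going_up = False
After iteration 3: m = 3, count = 2, active = True, going_up = True
After iteration 4: m = 4, count = 3, active = False, going_up = False
After iteration 5: m = 5, count = 3, active = False, going_up = False
Loop ends.

Final answer: 3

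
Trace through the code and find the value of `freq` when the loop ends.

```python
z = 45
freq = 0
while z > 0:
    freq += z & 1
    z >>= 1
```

Let's trace through this code step by step.

Initialize: z = 45
Initialize: freq = 0
Entering loop: while z > 0:
After iteration 1: z = 22, freq = 1
After iteration 2: z = 11, freq = 1
After iteration 3: z = 5, freq = 2
After iteration 4: z = 2, freq = 3
After iteration 5: z = 1, freq = 3
After iteration 6: z = 0, freq = 4
Loop ends.

Final answer: 4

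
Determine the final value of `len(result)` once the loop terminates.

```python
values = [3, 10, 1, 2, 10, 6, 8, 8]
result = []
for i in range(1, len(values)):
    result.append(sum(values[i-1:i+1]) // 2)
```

Let's trace through this code step by step.

Initialize: values = [3, 10, 1, 2, 10, 6, 8, 8]
Initialize: result = []
Entering loop: for i in range(1, len(values)):
After iteration 1: i = 1, result = [6]
After iteration 2: i = 2, result = [6, 5]
After iteration 3: i = 3, result = [6, 5, 1]
After iteration 4: i = 4, result = [6, 5, 1, 6]
After iteration 5: i = 5, result = [6, 5, 1, 6, 8]
After iteration 6: i = 6, result = [6, 5, 1, 6, 8, 7]
After iteration 7: i = 7, result = [6, 5, 1, 6, 8, 7, 8]
Loop ends.
len(result) = 7

Final answer: 7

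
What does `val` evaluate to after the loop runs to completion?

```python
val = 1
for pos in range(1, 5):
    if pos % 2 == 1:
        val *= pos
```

Let's trace through this code step by step.

Initialize: val = 1
Entering loop: for pos in range(1, 5):
After iteration 1: pos = 1, val = 1
After iteration 2: pos = 2, val = 1
After iteration 3: pos = 3, val = 3
After iteration 4: pos = 4, val = 3
Loop ends.

Final answer: 3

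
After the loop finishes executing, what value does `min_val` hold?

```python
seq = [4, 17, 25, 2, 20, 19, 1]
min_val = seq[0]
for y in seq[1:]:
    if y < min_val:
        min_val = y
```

Let's trace through this code step by step.

Initialize: seq = [4, 17, 25, 2, 20, 19, 1]
Initialize: min_val = 4
Entering loop: for y in seq[1:]:
After iteration 1: y = 17, min_val = 4
After iteration 2: y = 25, min_val = 4
After iteration 3: y = 2, min_val = 2
After iteration 4: y = 20, min_val = 2
After iteration 5: y = 19, min_val = 2
After iteration 6: y = 1, min_val = 1
Loop ends.

Final answer: 1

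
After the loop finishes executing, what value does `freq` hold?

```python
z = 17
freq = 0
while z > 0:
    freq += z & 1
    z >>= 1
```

Let's trace through this code step by step.

Initialize: z = 17
Initialize: freq = 0
Entering loop: while z > 0:
After iteration 1: z = 8, freq = 1
After iteration 2: z = 4, freq = 1
After iteration 3: z = 2, freq = 1
After iteration 4: z = 1, freq = 1
After iteration 5: z = 0, freq = 2
Loop ends.

Final answer: 2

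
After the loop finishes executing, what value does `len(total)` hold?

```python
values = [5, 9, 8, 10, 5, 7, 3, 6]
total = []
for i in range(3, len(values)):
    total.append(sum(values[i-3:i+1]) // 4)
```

Let's trace through this code step by step.

Initialize: values = [5, 9, 8, 10, 5, 7, 3, 6]
Initialize: total = []
Entering loop: for i in range(3, len(values)):
After iteration 1: i = 3, total = [8]
After iteration 2: i = 4, total = [8, 8]
After iteration 3: i = 5, total = [8, 8, 7]
After iteration 4: i = 6, total = [8, 8, 7, 6]
After iteration 5: i = 7, total = [8, 8, 7, 6, 5]
Loop ends.
len(total) = 5

Final answer: 5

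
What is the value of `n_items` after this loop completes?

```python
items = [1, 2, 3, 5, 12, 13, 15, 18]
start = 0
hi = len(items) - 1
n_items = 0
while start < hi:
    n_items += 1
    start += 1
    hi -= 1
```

Let's trace through this code step by step.

Initialize: items = [1, 2, 3, 5, 12, 13, 15, 18]
Initialize: start = 0
Initialize: hi = 7
Initialize: n_items = 0
Entering loop: while start < hi:
After iteration 1: start = 1, hi = 6, n_items = 1
After iteration 2: start = 2, hi = 5, n_items = 2
After iteration 3: start = 3, hi = 4, n_items = 3
After iteration 4: start = 4, hi = 3, n_items = 4
Loop ends.

Final answer: 4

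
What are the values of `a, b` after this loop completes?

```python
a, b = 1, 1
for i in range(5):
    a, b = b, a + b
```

Let's trace through this code step by step.

Initialize: a = 1
Initialize: b = 1
Entering loop: for i in range(5):
After iteration 1: i = 0, a = 1, b = 2
After iteration 2: i = 1, a = 2, b = 3
After iteration 3: i = 2, a = 3, b = 5
After iteration 4: i = 3, a = 5, b = 8
After iteration 5: i = 4, a = 8, b = 13
Loop ends.

Final answer: 8, 13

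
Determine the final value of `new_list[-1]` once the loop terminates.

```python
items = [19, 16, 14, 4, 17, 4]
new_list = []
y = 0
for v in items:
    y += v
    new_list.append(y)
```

Let's trace through this code step by step.

Initialize: items = [19, 16, 14, 4, 17, 4]
Initialize: new_list = []
Initialize: y = 0
Entering loop: for v in items:
After iteration 1: v = 19, new_list = [19], y = 19
After iteration 2: v = 16, new_list = [19, 35], y = 35
After iteration 3: v = 14, new_list = [19, 35, 49], y = 49
After iteration 4: v = 4, new_list = [19, 35, 49, 53], y = 53
After iteration 5: v = 17, new_list = [19, 35, 49, 53, 70], y = 70
After iteration 6: v = 4, new_list = [19, 35, 49, 53, 70, 74], y = 74
Loop ends.
new_list[-1] = 74

Final answer: 74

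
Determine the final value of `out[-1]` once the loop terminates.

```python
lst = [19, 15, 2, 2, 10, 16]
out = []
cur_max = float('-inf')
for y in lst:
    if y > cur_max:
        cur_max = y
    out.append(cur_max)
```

Let's trace through this code step by step.

Initialize: lst = [19, 15, 2, 2, 10, 16]
Initialize: out = []
Initialize: cur_max = -inf
Entering loop: for y in lst:
After iteration 1: y = 19, out = [19], cur_max = 19
After iteration 2: y = 15, out = [19, 19], cur_max = 19
After iteration 3: y = 2, out = [19, 19, 19], cur_max = 19
After iteration 4: y = 2, out = [19, 19, 19, 19], cur_max = 19
After iteration 5: y = 10, out = [19, 19, 19, 19, 19], cur_max = 19
After iteration 6: y = 16, out = [19, 19, 19, 19, 19, 19], cur_max = 19
Loop ends.
out[-1] = 19

Final answer: 19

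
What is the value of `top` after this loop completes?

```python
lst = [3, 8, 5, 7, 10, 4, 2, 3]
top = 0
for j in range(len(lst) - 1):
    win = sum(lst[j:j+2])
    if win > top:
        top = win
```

Let's trace through this code step by step.

Initialize: lst = [3, 8, 5, 7, 10, 4, 2, 3]
Initialize: top = 0
Entering loop: for j in range(len(lst) - 1):
After iteration 1: j = 0, top = 11, win = 11
After iteration 2: j = 1, top = 13, win = 13
After iteration 3: j = 2, top = 13, win = 12
After iteration 4: j = 3, top = 17, win = 17
After iteration 5: j = 4, top = 17, win = 14
After iteration 6: j = 5, top = 17, win = 6
After iteration 7: j = 6, top = 17, win = 5
Loop ends.

Final answer: 17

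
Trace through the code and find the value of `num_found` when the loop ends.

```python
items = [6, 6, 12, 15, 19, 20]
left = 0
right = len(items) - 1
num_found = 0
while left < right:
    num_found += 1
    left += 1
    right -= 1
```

Let's trace through this code step by step.

Initialize: items = [6, 6, 12, 15, 19, 20]
Initialize: left = 0
Initialize: right = 5
Initialize: num_found = 0
Entering loop: while left < right:
After iteration 1: left = 1, right = 4, num_found = 1
After iteration 2: left = 2, right = 3, num_found = 2
After iteration 3: left = 3, right = 2, num_found = 3
Loop ends.

Final answer: 3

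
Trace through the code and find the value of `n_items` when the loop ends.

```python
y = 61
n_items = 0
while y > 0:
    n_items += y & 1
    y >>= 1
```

Let's trace through this code step by step.

Initialize: y = 61
Initialize: n_items = 0
Entering loop: while y > 0:
After iteration 1: y = 30, n_items = 1
After iteration 2: y = 15, n_items = 1
After iteration 3: y = 7, n_items = 2
After iteration 4: y = 3, n_items = 3
After iteration 5: y = 1, n_items = 4
After iteration 6: y = 0, n_items = 5
Loop ends.

Final answer: 5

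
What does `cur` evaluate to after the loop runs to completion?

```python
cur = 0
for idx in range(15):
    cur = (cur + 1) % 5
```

Let's trace through this code step by step.

Initialize: cur = 0
Entering loop: for idx in range(15):
After iteration 1: idx = 0, cur = 1
After iteration 2: idx = 1, cur = 2
After iteration 3: idx = 2, cur = 3
After iteration 4: idx = 3, cur = 4
After iteration 5: idx = 4, cur = 0
After iteration 6: idx = 5, cur = 1
After iteration 7: idx = 6, cur = 2
After iteration 8: idx = 7, cur = 3
After iteration 9: idx = 8, cur = 4
After iteration 10: idx = 9, cur = 0
After iteration 11: idx = 10, cur = 1
After iteration 12: idx = 11, cur = 2
After iteration 13: idx = 12, cur = 3
After iteration 14: idx = 13, cur = 4
After iteration 15: idx = 14, cur = 0
Loop ends.

Final answer: 0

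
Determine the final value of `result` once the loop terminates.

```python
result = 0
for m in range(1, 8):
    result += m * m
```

Let's trace through this code step by step.

Initialize: result = 0
Entering loop: for m in range(1, 8):
After iteration 1: m = 1, result = 1
After iteration 2: m = 2, result = 5
After iteration 3: m = 3, result = 14
After iteration 4: m = 4, result = 30
After iteration 5: m = 5, result = 55
After iteration 6: m = 6, result = 91
After iteration 7: m = 7, result = 140
Loop ends.

Final answer: 140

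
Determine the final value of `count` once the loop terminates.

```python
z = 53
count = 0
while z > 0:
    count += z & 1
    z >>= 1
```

Let's trace through this code step by step.

Initialize: z = 53
Initialize: count = 0
Entering loop: while z > 0:
After iteration 1: z = 26, count = 1
After iteration 2: z = 13, count = 1
After iteration 3: z = 6, count = 2
After iteration 4: z = 3, count = 2
After iteration 5: z = 1, count = 3
After iteration 6: z = 0, count = 4
Loop ends.

Final answer: 4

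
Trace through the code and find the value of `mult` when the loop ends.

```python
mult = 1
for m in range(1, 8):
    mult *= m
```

Let's trace through this code step by step.

Initialize: mult = 1
Entering loop: for m in range(1, 8):
After iteration 1: m = 1, mult = 1
After iteration 2: m = 2, mult = 2
After iteration 3: m = 3, mult = 6
After iteration 4: m = 4, mult = 24
After iteration 5: m = 5, mult = 120
After iteration 6: m = 6, mult = 720
After iteration 7: m = 7, mult = 5040
Loop ends.

Final answer: 5040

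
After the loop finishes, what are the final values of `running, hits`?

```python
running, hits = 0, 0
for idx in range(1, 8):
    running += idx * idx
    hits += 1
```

Let's trace through this code step by step.

Initialize: running = 0
Initialize: hits = 0
Entering loop: for idx in range(1, 8):
After iteration 1: idx = 1, running = 1, hits = 1
After iteration 2: idx = 2, running = 5, hits = 2
After iteration 3: idx = 3, running = 14, hits = 3
After iteration 4: idx = 4, running = 30, hits = 4
After iteration 5: idx = 5, running = 55, hits = 5
After iteration 6: idx = 6, running = 91, hits = 6
After iteration 7: idx = 7, running = 140, hits = 7
Loop ends.

Final answer: 140, 7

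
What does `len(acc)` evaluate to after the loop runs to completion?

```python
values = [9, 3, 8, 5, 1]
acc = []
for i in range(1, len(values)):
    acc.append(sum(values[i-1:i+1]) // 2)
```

Let's trace through this code step by step.

Initialize: values = [9, 3, 8, 5, 1]
Initialize: acc = []
Entering loop: for i in range(1, len(values)):
After iteration 1: i = 1, acc = [6]
After iteration 2: i = 2, acc = [6, 5]
After iteration 3: i = 3, acc = [6, 5, 6]
After iteration 4: i = 4, acc = [6, 5, 6, 3]
Loop ends.
len(acc) = 4

Final answer: 4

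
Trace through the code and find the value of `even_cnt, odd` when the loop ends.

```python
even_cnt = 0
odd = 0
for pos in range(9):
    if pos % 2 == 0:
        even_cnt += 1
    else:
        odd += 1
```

Let's trace through this code step by step.

Initialize: even_cnt = 0
Initialize: odd = 0
Entering loop: for pos in range(9):
After iteration 1: pos = 0, even_cnt = 1, odd = 0
After iteration 2: pos = 1, even_cnt = 1, odd = 1
After iteration 3: pos = 2, even_cnt = 2, odd = 1
After iteration 4: pos = 3, even_cnt = 2, odd = 2
After iteration 5: pos = 4, even_cnt = 3, odd = 2
After iteration 6: pos = 5, even_cnt = 3, odd = 3
After iteration 7: pos = 6, even_cnt = 4, odd = 3
After iteration 8: pos = 7, even_cnt = 4, odd = 4
After iteration 9: pos = 8, even_cnt = 5, odd = 4
Loop ends.

Final answer: 5, 4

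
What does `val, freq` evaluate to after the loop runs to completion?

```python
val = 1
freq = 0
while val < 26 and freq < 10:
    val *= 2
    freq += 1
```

Let's trace through this code step by step.

Initialize: val = 1
Initialize: freq = 0
Entering loop: while val < 26 and freq < 10:
After iteration 1: val = 2, freq = 1
After iteration 2: val = 4, freq = 2
After iteration 3: val = 8, freq = 3
After iteration 4: val = 16, freq = 4
After iteration 5: val = 32, freq = 5
Loop ends.

Final answer: 32, 5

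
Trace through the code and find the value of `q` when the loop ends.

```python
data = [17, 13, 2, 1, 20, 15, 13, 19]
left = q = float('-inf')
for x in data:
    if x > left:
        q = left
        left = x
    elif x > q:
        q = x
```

Let's trace through this code step by step.

Initialize: data = [17, 13, 2, 1, 20, 15, 13, 19]
Initialize: left = -inf
Initialize: q = -inf
Entering loop: for x in data:
After iteration 1: x = 17, left = 17, q = -inf
After iteration 2: x = 13, left = 17, q = 13
After iteration 3: x = 2, left = 17, q = 13
After iteration 4: x = 1, left = 17, q = 13
After iteration 5: x = 20, left = 20, q = 17
After iteration 6: x = 15, left = 20, q = 17
After iteration 7: x = 13, left = 20, q = 17
After iteration 8: x = 19, left = 20, q = 19
Loop ends.

Final answer: 19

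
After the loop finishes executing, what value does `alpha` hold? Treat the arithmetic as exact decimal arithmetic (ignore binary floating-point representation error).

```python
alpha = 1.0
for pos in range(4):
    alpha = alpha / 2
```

Let's trace through this code step by step.

Initialize: alpha = 1.0
Entering loop: for pos in range(4):
After iteration 1: pos = 0, alpha = 0.5
After iteration 2: pos = 1, alpha = 0.25
After iteration 3: pos = 2, alpha = 0.125
After iteration 4: pos = 3, alpha = 0.0625
Loop ends.

Final answer: 0.0625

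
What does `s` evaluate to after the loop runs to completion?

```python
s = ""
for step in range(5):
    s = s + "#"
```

Let's trace through this code step by step.

Initialize: s = ''
Entering loop: for step in range(5):
After iteration 1: step = 0, s = '#'
After iteration 2: step = 1, s = '##'
After iteration 3: step = 2, s = '###'
After iteration 4: step = 3, s = '####'
After iteration 5: step = 4, s = '#####'
Loop ends.

Final answer: '#####'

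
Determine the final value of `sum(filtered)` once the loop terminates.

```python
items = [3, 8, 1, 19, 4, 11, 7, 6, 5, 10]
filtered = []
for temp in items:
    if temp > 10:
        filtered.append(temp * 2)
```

Let's trace through this code step by step.

Initialize: items = [3, 8, 1, 19, 4, 11, 7, 6, 5, 10]
Initialize: filtered = []
Entering loop: for temp in items:
After iteration 1: temp = 3, filtered = []
After iteration 2: temp = 8, filtered = []
After iteration 3: temp = 1, filtered = []
After iteration 4: temp = 19, filtered = [38]
After iteration 5: temp = 4, filtered = [38]
After iteration 6: temp = 11, filtered = [38, 22]
After iteration 7: temp = 7, filtered = [38, 22]
After iteration 8: temp = 6, filtered = [38, 22]
After iteration 9: temp = 5, filtered = [38, 22]
After iteration 10: temp = 10, filtered = [38, 22]
Loop ends.
sum(filtered) = 60

Final answer: 60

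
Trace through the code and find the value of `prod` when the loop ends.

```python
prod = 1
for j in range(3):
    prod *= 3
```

Let's trace through this code step by step.

Initialize: prod = 1
Entering loop: for j in range(3):
After iteration 1: j = 0, prod = 3
After iteration 2: j = 1, prod = 9
After iteration 3: j = 2, prod = 27
Loop ends.

Final answer: 27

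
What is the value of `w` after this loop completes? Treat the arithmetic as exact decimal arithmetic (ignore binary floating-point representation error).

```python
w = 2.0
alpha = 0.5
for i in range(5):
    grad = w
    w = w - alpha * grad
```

Let's trace through this code step by step.

Initialize: w = 2.0
Initialize: alpha = 0.5
Entering loop: for i in range(5):
After iteration 1: i = 0, w = 1.0, grad = 2.0
After iteration 2: i = 1, w = 0.5, grad = 1.0
After iteration 3: i = 2, w = 0.25, grad = 0.5
After iteration 4: i = 3, w = 0.125, grad = 0.25
After iteration 5: i = 4, w = 0.0625, grad = 0.125
Loop ends.

Final answer: 0.0625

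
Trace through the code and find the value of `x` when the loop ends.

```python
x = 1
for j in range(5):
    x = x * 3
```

Let's trace through this code step by step.

Initialize: x = 1
Entering loop: for j in range(5):
After iteration 1: j = 0, x = 3
After iteration 2: j = 1, x = 9
After iteration 3: j = 2, x = 27
After iteration 4: j = 3, x = 81
After iteration 5: j = 4, x = 243
Loop ends.

Final answer: 243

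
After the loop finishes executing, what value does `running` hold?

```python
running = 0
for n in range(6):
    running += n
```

Let's trace through this code step by step.

Initialize: running = 0
Entering loop: for n in range(6):
After iteration 1: n = 0, running = 0
After iteration 2: n = 1, running = 1
After iteration 3: n = 2, running = 3
After iteration 4: n = 3, running = 6
After iteration 5: n = 4, running = 10
After iteration 6: n = 5, running = 15
Loop ends.

Final answer: 15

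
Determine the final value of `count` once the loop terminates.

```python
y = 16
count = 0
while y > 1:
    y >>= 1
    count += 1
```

Let's trace through this code step by step.

Initialize: y = 16
Initialize: count = 0
Entering loop: while y > 1:
After iteration 1: y = 8, count = 1
After iteration 2: y = 4, count = 2
After iteration 3: y = 2, count = 3
After iteration 4: y = 1, count = 4
Loop ends.

Final answer: 4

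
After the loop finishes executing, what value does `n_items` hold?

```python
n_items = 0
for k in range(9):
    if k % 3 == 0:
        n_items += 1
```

Let's trace through this code step by step.

Initialize: n_items = 0
Entering loop: for k in range(9):
After iteration 1: k = 0, n_items = 1
After iteration 2: k = 1, n_items = 1
After iteration 3: k = 2, n_items = 1
After iteration 4: k = 3, n_items = 2
After iteration 5: k = 4, n_items = 2
After iteration 6: k = 5, n_items = 2
After iteration 7: k = 6, n_items = 3
After iteration 8: k = 7, n_items = 3
After iteration 9: k = 8, n_items = 3
Loop ends.

Final answer: 3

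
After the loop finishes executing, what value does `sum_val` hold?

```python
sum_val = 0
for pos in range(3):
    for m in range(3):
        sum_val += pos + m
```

Let's trace through this code step by step.

Initialize: sum_val = 0
Entering loop: for pos in range(3):
After iteration 1: pos = 0, sum_val = 3
After iteration 2: pos = 1, sum_val = 9
After iteration 3: pos = 2, sum_val = 18
Loop ends.

Final answer: 18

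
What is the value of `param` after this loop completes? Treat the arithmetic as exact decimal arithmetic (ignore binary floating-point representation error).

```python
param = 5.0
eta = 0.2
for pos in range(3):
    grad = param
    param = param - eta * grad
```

Let's trace through this code step by step.

Initialize: param = 5.0
Initialize: eta = 0.2
Entering loop: for pos in range(3):
After iteration 1: pos = 0, param = 4.0, grad = 5.0
After iteration 2: pos = 1, param = 3.2, grad = 4.0
After iteration 3: pos = 2, param = 2.56, grad = 3.2
Loop ends.

Final answer: 2.56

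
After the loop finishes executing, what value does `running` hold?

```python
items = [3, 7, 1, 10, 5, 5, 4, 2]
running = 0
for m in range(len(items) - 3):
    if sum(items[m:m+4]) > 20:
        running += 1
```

Let's trace through this code step by step.

Initialize: items = [3, 7, 1, 10, 5, 5, 4, 2]
Initialize: running = 0
Entering loop: for m in range(len(items) - 3):
After iteration 1: m = 0, running = 1
After iteration 2: m = 1, running = 2
After iteration 3: m = 2, running = 3
After iteration 4: m = 3, running = 4
After iteration 5: m = 4, running = 4
Loop ends.

Final answer: 4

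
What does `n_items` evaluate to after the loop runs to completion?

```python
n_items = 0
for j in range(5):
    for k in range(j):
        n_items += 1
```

Let's trace through this code step by step.

Initialize: n_items = 0
Entering loop: for j in range(5):
After iteration 1: j = 0, n_items = 0
After iteration 2: j = 1, n_items = 1, k = 0
After iteration 3: j = 2, n_items = 3, k = 1
After iteration 4: j = 3, n_items = 6, k = 2
After iteration 5: j = 4, n_items = 10, k = 3
Loop ends.

Final answer: 10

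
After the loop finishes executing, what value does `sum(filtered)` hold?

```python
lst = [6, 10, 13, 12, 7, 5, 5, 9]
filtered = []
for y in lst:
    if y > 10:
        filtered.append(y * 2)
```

Let's trace through this code step by step.

Initialize: lst = [6, 10, 13, 12, 7, 5, 5, 9]
Initialize: filtered = []
Entering loop: for y in lst:
After iteration 1: y = 6, filtered = []
After iteration 2: y = 10, filtered = []
After iteration 3: y = 13, filtered = [26]
After iteration 4: y = 12, filtered = [26, 24]
After iteration 5: y = 7, filtered = [26, 24]
After iteration 6: y = 5, filtered = [26, 24]
After iteration 7: y = 5, filtered = [26, 24]
After iteration 8: y = 9, filtered = [26, 24]
Loop ends.
sum(filtered) = 50

Final answer: 50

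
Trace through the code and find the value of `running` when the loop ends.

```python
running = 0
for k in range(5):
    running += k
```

Let's trace through this code step by step.

Initialize: running = 0
Entering loop: for k in range(5):
After iteration 1: k = 0, running = 0
After iteration 2: k = 1, running = 1
After iteration 3: k = 2, running = 3
After iteration 4: k = 3, running = 6
After iteration 5: k = 4, running = 10
Loop ends.

Final answer: 10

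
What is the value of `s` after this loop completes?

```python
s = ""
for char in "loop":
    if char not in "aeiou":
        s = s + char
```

Let's trace through this code step by step.

Initialize: s = ''
Entering loop: for char in "loop":
After iteration 1: char = 'l', s = 'l'
After iteration 2: char = 'o', s = 'l'
After iteration 3: char = 'o', s = 'l'
After iteration 4: char = 'p', s = 'lp'
Loop ends.

Final answer: 'lp'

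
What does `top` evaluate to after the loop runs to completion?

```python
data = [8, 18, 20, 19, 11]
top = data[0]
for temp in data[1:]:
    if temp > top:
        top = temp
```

Let's trace through this code step by step.

Initialize: data = [8, 18, 20, 19, 11]
Initialize: top = 8
Entering loop: for temp in data[1:]:
After iteration 1: temp = 18, top = 18
After iteration 2: temp = 20, top = 20
After iteration 3: temp = 19, top = 20
After iteration 4: temp = 11, top = 20
Loop ends.

Final answer: 20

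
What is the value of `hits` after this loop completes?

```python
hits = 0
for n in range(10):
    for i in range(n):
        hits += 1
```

Let's trace through this code step by step.

Initialize: hits = 0
Entering loop: for n in range(10):
After iteration 1: n = 0, hits = 0
After iteration 2: n = 1, hits = 1, i = 0
After iteration 3: n = 2, hits = 3, i = 1
After iteration 4: n = 3, hits = 6, i = 2
After iteration 5: n = 4, hits = 10, i = 3
After iteration 6: n = 5, hits = 15, i = 4
After iteration 7: n = 6, hits = 21, i = 5
After iteration 8: n = 7, hits = 28, i = 6
After iteration 9: n = 8, hits = 36, i = 7
After iteration 10: n = 9, hits = 45, i = 8
Loop ends.

Final answer: 45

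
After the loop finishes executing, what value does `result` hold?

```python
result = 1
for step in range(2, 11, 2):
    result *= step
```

Let's trace through this code step by step.

Initialize: result = 1
Entering loop: for step in range(2, 11, 2):
After iteration 1: step = 2, result = 2
After iteration 2: step = 4, result = 8
After iteration 3: step = 6, result = 48
After iteration 4: step = 8, result = 384
After iteration 5: step = 10, result = 3840
Loop ends.

Final answer: 3840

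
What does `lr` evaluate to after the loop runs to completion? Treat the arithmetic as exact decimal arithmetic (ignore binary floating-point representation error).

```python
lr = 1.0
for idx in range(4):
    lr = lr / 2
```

Let's trace through this code step by step.

Initialize: lr = 1.0
Entering loop: for idx in range(4):
After iteration 1: idx = 0, lr = 0.5
After iteration 2: idx = 1, lr = 0.25
After iteration 3: idx = 2, lr = 0.125
After iteration 4: idx = 3, lr = 0.0625
Loop ends.

Final answer: 0.0625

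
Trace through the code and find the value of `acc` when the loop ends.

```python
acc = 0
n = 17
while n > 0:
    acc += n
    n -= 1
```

Let's trace through this code step by step.

Initialize: acc = 0
Initialize: n = 17
Entering loop: while n > 0:
After iteration 1: acc = 17, n = 16
After iteration 2: acc = 33, n = 15
After iteration 3: acc = 48, n = 14
After iteration 4: acc = 62, n = 13
After iteration 5: acc = 75, n = 12
After iteration 6: acc = 87, n = 11
After iteration 7: acc = 98, n = 10
After iteration 8: acc = 108, n = 9
After iteration 9: acc = 117, n = 8
After iteration 10: acc = 125, n = 7
After iteration 11: acc = 132, n = 6
After iteration 12: acc = 138, n = 5
After iteration 13: acc = 143, n = 4
After iteration 14: acc = 147, n = 3
After iteration 15: acc = 150, n = 2
After iteration 16: acc = 152, n = 1
After iteration 17: acc = 153, n = 0
Loop ends.

Final answer: 153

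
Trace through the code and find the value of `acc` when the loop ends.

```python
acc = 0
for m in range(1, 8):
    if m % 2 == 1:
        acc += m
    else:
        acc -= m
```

Let's trace through this code step by step.

Initialize: acc = 0
Entering loop: for m in range(1, 8):
After iteration 1: m = 1, acc = 1
After iteration 2: m = 2, acc = -1
After iteration 3: m = 3, acc = 2
After iteration 4: m = 4, acc = -2
After iteration 5: m = 5, acc = 3
After iteration 6: m = 6, acc = -3
After iteration 7: m = 7, acc = 4
Loop ends.

Final answer: 4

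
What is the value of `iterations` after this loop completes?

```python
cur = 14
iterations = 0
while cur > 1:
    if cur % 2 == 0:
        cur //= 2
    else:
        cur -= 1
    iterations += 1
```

Let's trace through this code step by step.

Initialize: cur = 14
Initialize: iterations = 0
Entering loop: while cur > 1:
After iteration 1: cur = 7, iterations = 1
After iteration 2: cur = 6, iterations = 2
After iteration 3: cur = 3, iterations = 3
After iteration 4: cur = 2, iterations = 4
After iteration 5: cur = 1, iterations = 5
Loop ends.

Final answer: 5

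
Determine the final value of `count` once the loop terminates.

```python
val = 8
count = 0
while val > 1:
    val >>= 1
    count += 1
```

Let's trace through this code step by step.

Initialize: val = 8
Initialize: count = 0
Entering loop: while val > 1:
After iteration 1: val = 4, count = 1
After iteration 2: val = 2, count = 2
After iteration 3: val = 1, count = 3
Loop ends.

Final answer: 3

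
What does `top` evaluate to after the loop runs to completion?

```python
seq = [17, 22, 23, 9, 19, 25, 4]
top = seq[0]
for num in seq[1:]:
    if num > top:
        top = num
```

Let's trace through this code step by step.

Initialize: seq = [17, 22, 23, 9, 19, 25, 4]
Initialize: top = 17
Entering loop: for num in seq[1:]:
After iteration 1: num = 22, top = 22
After iteration 2: num = 23, top = 23
After iteration 3: num = 9, top = 23
After iteration 4: num = 19, top = 23
After iteration 5: num = 25, top = 25
After iteration 6: num = 4, top = 25
Loop ends.

Final answer: 25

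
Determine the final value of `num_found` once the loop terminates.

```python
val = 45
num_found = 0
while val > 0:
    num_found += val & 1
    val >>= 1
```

Let's trace through this code step by step.

Initialize: val = 45
Initialize: num_found = 0
Entering loop: while val > 0:
After iteration 1: val = 22, num_found = 1
After iteration 2: val = 11, num_found = 1
After iteration 3: val = 5, num_found = 2
After iteration 4: val = 2, num_found = 3
After iteration 5: val = 1, num_found = 3
After iteration 6: val = 0, num_found = 4
Loop ends.

Final answer: 4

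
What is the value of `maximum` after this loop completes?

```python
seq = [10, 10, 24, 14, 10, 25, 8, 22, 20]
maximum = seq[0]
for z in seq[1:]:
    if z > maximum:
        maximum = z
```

Let's trace through this code step by step.

Initialize: seq = [10, 10, 24, 14, 10, 25, 8, 22, 20]
Initialize: maximum = 10
Entering loop: for z in seq[1:]:
After iteration 1: z = 10, maximum = 10
After iteration 2: z = 24, maximum = 24
After iteration 3: z = 14, maximum = 24
After iteration 4: z = 10, maximum = 24
After iteration 5: z = 25, maximum = 25
After iteration 6: z = 8, maximum = 25
After iteration 7: z = 22, maximum = 25
After iteration 8: z = 20, maximum = 25
Loop ends.

Final answer: 25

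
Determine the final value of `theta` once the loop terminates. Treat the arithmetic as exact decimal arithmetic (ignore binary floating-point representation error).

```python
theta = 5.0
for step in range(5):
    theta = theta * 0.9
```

Let's trace through this code step by step.

Initialize: theta = 5.0
Entering loop: for step in range(5):
After iteration 1: step = 0, theta = 4.5
After iteration 2: step = 1, theta = 4.05
After iteration 3: step = 2, theta = 3.645
After iteration 4: step = 3, theta = 3.2805
After iteration 5: step = 4, theta = 2.95245
Loop ends.

Final answer: 2.95245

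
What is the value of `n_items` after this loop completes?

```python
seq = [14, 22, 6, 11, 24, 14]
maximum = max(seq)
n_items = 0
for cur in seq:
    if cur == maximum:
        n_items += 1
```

Let's trace through this code step by step.

Initialize: seq = [14, 22, 6, 11, 24, 14]
Initialize: maximum = 24
Initialize: n_items = 0
Entering loop: for cur in seq:
After iteration 1: cur = 14, n_items = 0
After iteration 2: cur = 22, n_items = 0
After iteration 3: cur = 6, n_items = 0
After iteration 4: cur = 11, n_items = 0
After iteration 5: cur = 24, n_items = 1
After iteration 6: cur = 14, n_items = 1
Loop ends.

Final answer: 1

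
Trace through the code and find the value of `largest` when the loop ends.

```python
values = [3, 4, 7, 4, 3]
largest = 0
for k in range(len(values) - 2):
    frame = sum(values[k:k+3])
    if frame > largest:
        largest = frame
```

Let's trace through this code step by step.

Initialize: values = [3, 4, 7, 4, 3]
Initialize: largest = 0
Entering loop: for k in range(len(values) - 2):
After iteration 1: k = 0, largest = 14, frame = 14
After iteration 2: k = 1, largest = 15, frame = 15
After iteration 3: k = 2, largest = 15, frame = 14
Loop ends.

Final answer: 15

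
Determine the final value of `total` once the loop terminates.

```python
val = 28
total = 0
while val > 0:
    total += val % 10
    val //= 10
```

Let's trace through this code step by step.

Initialize: val = 28
Initialize: total = 0
Entering loop: while val > 0:
After iteration 1: val = 2, total = 8
After iteration 2: val = 0, total = 10
Loop ends.

Final answer: 10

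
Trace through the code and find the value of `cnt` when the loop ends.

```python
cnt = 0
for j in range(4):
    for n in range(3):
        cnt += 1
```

Let's trace through this code step by step.

Initialize: cnt = 0
Entering loop: for j in range(4):
After iteration 1: j = 0, cnt = 3
After iteration 2: j = 1, cnt = 6
After iteration 3: j = 2, cnt = 9
After iteration 4: j = 3, cnt = 12
Loop ends.

Final answer: 12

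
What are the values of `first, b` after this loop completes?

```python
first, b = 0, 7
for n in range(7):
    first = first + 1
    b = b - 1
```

Let's trace through this code step by step.

Initialize: first = 0
Initialize: b = 7
Entering loop: for n in range(7):
After iteration 1: n = 0, first = 1, b = 6
After iteration 2: n = 1, first = 2, b = 5
After iteration 3: n = 2, first = 3, b = 4
After iteration 4: n = 3, first = 4, b = 3
After iteration 5: n = 4, first = 5, b = 2
After iteration 6: n = 5, first = 6, b = 1
After iteration 7: n = 6, first = 7, b = 0
Loop ends.

Final answer: 7, 0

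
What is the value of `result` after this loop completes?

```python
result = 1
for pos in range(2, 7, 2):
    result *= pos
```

Let's trace through this code step by step.

Initialize: result = 1
Entering loop: for pos in range(2, 7, 2):
After iteration 1: pos = 2, result = 2
After iteration 2: pos = 4, result = 8
After iteration 3: pos = 6, result = 48
Loop ends.

Final answer: 48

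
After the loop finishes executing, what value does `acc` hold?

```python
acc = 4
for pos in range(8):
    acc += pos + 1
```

Let's trace through this code step by step.

Initialize: acc = 4
Entering loop: for pos in range(8):
After iteration 1: pos = 0, acc = 5
After iteration 2: pos = 1, acc = 7
After iteration 3: pos = 2, acc = 10
After iteration 4: pos = 3, acc = 14
After iteration 5: pos = 4, acc = 19
After iteration 6: pos = 5, acc = 25
After iteration 7: pos = 6, acc = 32
After iteration 8: pos = 7, acc = 40
Loop ends.

Final answer: 40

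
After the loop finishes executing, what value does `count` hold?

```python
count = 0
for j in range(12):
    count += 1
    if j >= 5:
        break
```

Let's trace through this code step by step.

Initialize: count = 0
Entering loop: for j in range(12):
After iteration 1: j = 0, count = 1
After iteration 2: j = 1, count = 2
After iteration 3: j = 2, count = 3
After iteration 4: j = 3, count = 4
After iteration 5: j = 4, count = 5
After iteration 6: j = 5, count = 6
Loop ends.

Final answer: 6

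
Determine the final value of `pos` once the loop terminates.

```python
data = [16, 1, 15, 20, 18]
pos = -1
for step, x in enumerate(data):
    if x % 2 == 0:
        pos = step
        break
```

Let's trace through this code step by step.

Initialize: data = [16, 1, 15, 20, 18]
Initialize: pos = -1
Entering loop: for step, x in enumerate(data):
After iteration 1: step = 0, x = 16, pos = 0
Loop ends.

Final answer: 0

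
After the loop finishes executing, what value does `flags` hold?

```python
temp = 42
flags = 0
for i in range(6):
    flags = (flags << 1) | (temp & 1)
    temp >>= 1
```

Let's trace through this code step by step.

Initialize: temp = 42
Initialize: flags = 0
Entering loop: for i in range(6):
After iteration 1: i = 0, temp = 21, flags = 0
After iteration 2: i = 1, temp = 10, flags = 1
After iteration 3: i = 2, temp = 5, flags = 2
After iteration 4: i = 3, temp = 2, flags = 5
After iteration 5: i = 4, temp = 1, flags = 10
After iteration 6: i = 5, temp = 0, flags = 21
Loop ends.

Final answer: 21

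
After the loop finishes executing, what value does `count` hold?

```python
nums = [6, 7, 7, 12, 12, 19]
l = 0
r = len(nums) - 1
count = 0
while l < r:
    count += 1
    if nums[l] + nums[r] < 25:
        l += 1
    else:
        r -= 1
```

Let's trace through this code step by step.

Initialize: nums = [6, 7, 7, 12, 12, 19]
Initialize: l = 0
Initialize: r = 5
Initialize: count = 0
Entering loop: while l < r:
After iteration 1: l = 0, r = 4, count = 1
After iteration 2: l = 1, r = 4, count = 2
After iteration 3: l = 2, r = 4, count = 3
After iteration 4: l = 3, r = 4, count = 4
After iteration 5: l = 4, r = 4, count = 5
Loop ends.

Final answer: 5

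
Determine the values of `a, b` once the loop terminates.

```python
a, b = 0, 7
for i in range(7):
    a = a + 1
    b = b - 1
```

Let's trace through this code step by step.

Initialize: a = 0
Initialize: b = 7
Entering loop: for i in range(7):
After iteration 1: i = 0, a = 1, b = 6
After iteration 2: i = 1, a = 2, b = 5
After iteration 3: i = 2, a = 3, b = 4
After iteration 4: i = 3, a = 4, b = 3
After iteration 5: i = 4, a = 5, b = 2
After iteration 6: i = 5, a = 6, b = 1
After iteration 7: i = 6, a = 7, b = 0
Loop ends.

Final answer: 7, 0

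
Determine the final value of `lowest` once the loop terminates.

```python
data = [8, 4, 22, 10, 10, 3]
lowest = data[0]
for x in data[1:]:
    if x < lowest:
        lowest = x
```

Let's trace through this code step by step.

Initialize: data = [8, 4, 22, 10, 10, 3]
Initialize: lowest = 8
Entering loop: for x in data[1:]:
After iteration 1: x = 4, lowest = 4
After iteration 2: x = 22, lowest = 4
After iteration 3: x = 10, lowest = 4
After iteration 4: x = 10, lowest = 4
After iteration 5: x = 3, lowest = 3
Loop ends.

Final answer: 3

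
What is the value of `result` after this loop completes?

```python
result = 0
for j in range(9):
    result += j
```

Let's trace through this code step by step.

Initialize: result = 0
Entering loop: for j in range(9):
After iteration 1: j = 0, result = 0
After iteration 2: j = 1, result = 1
After iteration 3: j = 2, result = 3
After iteration 4: j = 3, result = 6
After iteration 5: j = 4, result = 10
After iteration 6: j = 5, result = 15
After iteration 7: j = 6, result = 21
After iteration 8: j = 7, result = 28
After iteration 9: j = 8, result = 36
Loop ends.

Final answer: 36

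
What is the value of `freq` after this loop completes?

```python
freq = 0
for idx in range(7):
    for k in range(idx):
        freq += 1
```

Let's trace through this code step by step.

Initialize: freq = 0
Entering loop: for idx in range(7):
After iteration 1: idx = 0, freq = 0
After iteration 2: idx = 1, freq = 1, k = 0
After iteration 3: idx = 2, freq = 3, k = 1
After iteration 4: idx = 3, freq = 6, k = 2
After iteration 5: idx = 4, freq = 10, k = 3
After iteration 6: idx = 5, freq = 15, k = 4
After iteration 7: idx = 6, freq = 21, k = 5
Loop ends.

Final answer: 21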